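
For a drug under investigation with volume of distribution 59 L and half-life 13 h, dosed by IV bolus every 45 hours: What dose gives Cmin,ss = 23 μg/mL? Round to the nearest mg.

13592 mg

τ/t½ = 45/13 ≈ 3.4615, so f = (1/2)^(45/13) ≈ 0.090776.
Cmin,ss = (D/Vd)·f/(1−f), so D = Cmin,ss·Vd·(1−f)/f.
D = 23 × 59 × (1−f)/f ≈ 23 × 59 × 10.01613 ≈ 13591.89 mg.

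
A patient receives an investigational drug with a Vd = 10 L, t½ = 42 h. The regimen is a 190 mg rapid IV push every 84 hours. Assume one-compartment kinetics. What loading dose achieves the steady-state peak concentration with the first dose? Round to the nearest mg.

253 mg

f = (1/2)^(84/42) ≈ 0.250000; accumulation ratio R = 1/(1−f) ≈ 1.33333.
Loading dose to hit Cmax,ss on first dose: D_load = D_maint·R ≈ 190 × 1.33333 ≈ 253.33 mg.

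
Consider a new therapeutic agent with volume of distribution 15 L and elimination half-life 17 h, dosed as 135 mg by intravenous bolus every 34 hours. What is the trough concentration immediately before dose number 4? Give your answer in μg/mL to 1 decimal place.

f = (1/2)^(τ/t½) = (1/2)^(34/17) ≈ 0.2500.
C₀ = D/Vd = 135/15 ≈ 9.000 μg/mL.
Before the 4th dose, 3 doses have been given. Superposition: Cmin = C₀·(f + f² + … + f^3).
≈ 9.000 × (0.2500 + 0.0625 + 0.0156) ≈ 9.000 × 0.3281 ≈ 2.953 μg/mL.

3.0 μg/mL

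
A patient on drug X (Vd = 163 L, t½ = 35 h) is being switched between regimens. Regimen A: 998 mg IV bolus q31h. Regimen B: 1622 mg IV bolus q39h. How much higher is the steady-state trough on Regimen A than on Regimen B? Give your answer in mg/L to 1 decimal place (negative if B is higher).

Regimen A: f = (1/2)^(31/35) ≈ 0.5412; Cmin,ss = (998/163)·f/(1−f) ≈ 7.222 mg/L.
Regimen B: f = (1/2)^(39/35) ≈ 0.4619; Cmin,ss = (1622/163)·f/(1−f) ≈ 8.542 mg/L.
Difference ≈ 7.222 − 8.542 ≈ -1.320 mg/L.

-1.3 mg/L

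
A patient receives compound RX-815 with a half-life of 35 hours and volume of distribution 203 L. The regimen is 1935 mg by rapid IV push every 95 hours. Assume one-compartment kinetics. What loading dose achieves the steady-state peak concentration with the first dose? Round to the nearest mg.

2283 mg

f = (1/2)^(95/35) ≈ 0.152377; accumulation ratio R = 1/(1−f) ≈ 1.17977.
Loading dose to hit Cmax,ss on first dose: D_load = D_maint·R ≈ 1935 × 1.17977 ≈ 2282.85 mg.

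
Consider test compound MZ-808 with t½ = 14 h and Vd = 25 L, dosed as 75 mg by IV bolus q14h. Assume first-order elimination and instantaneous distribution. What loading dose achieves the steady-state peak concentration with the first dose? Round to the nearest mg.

f = (1/2)^(14/14) ≈ 0.500000; accumulation ratio R = 1/(1−f) ≈ 2.00000.
Loading dose to hit Cmax,ss on first dose: D_load = D_maint·R ≈ 75 × 2.00000 ≈ 150.00 mg.

150 mg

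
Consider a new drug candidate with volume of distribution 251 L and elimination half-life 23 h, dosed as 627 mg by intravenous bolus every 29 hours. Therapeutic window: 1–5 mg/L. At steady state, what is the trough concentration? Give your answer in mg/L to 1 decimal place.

1.8 mg/L

Over one 29-h interval, 29/23 ≈ 1.2609 half-lives elapse, leaving f ≈ 0.4173 of each dose.
At steady state, accumulation factor R = 1/(1 − e^(−kτ)) ≈ 1.7161.
Single-dose peak C₀ = D/Vd = 627/251 ≈ 2.498 mg/L.
Cmax,ss = C₀/(1 − f) ≈ 2.498/0.5827 ≈ 4.287 mg/L.
Steady-state trough Cmin,ss = Cmax,ss·f ≈ 4.287 × 0.4173 ≈ 1.789 mg/L.
Trough 1.8 mg/L vs MEC 1 mg/L: adequate.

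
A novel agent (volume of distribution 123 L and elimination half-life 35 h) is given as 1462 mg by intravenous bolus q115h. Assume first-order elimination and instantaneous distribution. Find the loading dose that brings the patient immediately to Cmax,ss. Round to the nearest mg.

1629 mg

f = (1/2)^(115/35) ≈ 0.102542; accumulation ratio R = 1/(1−f) ≈ 1.11426.
Loading dose to hit Cmax,ss on first dose: D_load = D_maint·R ≈ 1462 × 1.11426 ≈ 1629.05 mg.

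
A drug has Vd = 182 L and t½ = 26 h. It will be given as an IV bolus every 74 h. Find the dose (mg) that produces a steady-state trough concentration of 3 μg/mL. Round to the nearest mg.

3380 mg

τ/t½ = 74/26 ≈ 2.8462, so f = (1/2)^(74/26) ≈ 0.139066.
Cmin,ss = (D/Vd)·f/(1−f), so D = Cmin,ss·Vd·(1−f)/f.
D = 3 × 182 × (1−f)/f ≈ 3 × 182 × 6.19083 ≈ 3380.19 mg.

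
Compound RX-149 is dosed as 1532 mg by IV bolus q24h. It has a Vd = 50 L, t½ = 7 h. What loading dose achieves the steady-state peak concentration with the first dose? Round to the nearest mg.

f = (1/2)^(24/7) ≈ 0.092875; accumulation ratio R = 1/(1−f) ≈ 1.10238.
Loading dose to hit Cmax,ss on first dose: D_load = D_maint·R ≈ 1532 × 1.10238 ≈ 1688.85 mg.

1689 mg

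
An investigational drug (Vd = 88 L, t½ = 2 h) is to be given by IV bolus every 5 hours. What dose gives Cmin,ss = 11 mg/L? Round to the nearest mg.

τ/t½ = 5/2 ≈ 2.5, so f = (1/2)^(5/2) ≈ 0.176777.
Cmin,ss = (D/Vd)·f/(1−f), so D = Cmin,ss·Vd·(1−f)/f.
D = 11 × 88 × (1−f)/f ≈ 11 × 88 × 4.65684 ≈ 4507.82 mg.

4508 mg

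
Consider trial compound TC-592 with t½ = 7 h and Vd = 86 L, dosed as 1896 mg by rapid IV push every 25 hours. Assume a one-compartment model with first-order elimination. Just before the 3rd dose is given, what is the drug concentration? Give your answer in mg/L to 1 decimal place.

f = (1/2)^(τ/t½) = (1/2)^(25/7) ≈ 0.0841.
C₀ = D/Vd = 1896/86 ≈ 22.047 mg/L.
Before the 3rd dose, 2 doses have been given. Superposition: Cmin = C₀·(f + f²).
≈ 22.047 × (0.0841 + 0.0071) ≈ 22.047 × 0.0912 ≈ 2.011 mg/L.

2.0 mg/L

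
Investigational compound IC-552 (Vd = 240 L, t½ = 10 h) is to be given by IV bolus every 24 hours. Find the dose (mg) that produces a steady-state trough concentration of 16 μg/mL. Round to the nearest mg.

16428 mg

τ/t½ = 24/10 ≈ 2.4, so f = (1/2)^(24/10) ≈ 0.189465.
Cmin,ss = (D/Vd)·f/(1−f), so D = Cmin,ss·Vd·(1−f)/f.
D = 16 × 240 × (1−f)/f ≈ 16 × 240 × 4.27802 ≈ 16427.60 mg.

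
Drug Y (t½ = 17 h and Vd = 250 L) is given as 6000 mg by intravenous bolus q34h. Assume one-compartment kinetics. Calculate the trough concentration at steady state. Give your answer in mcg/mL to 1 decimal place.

The dosing interval is 2 half-lives, so f = 2^(−2) = 0.25.
Accumulation ratio R = 1/(1 − f) = 1/0.75 = 4/3.
Single-dose peak C₀ = D/Vd = 6000/250 = 24 mcg/mL.
Steady-state peak Cmax,ss = C₀·R = 24 × 4/3 ≈ 32.000 mcg/mL.
Steady-state trough Cmin,ss = Cmax,ss·f ≈ 32.000 × 0.25 ≈ 8.000 mcg/mL.

8.0 mcg/mL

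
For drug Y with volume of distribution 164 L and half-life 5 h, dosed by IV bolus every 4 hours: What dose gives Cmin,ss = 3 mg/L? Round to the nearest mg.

τ/t½ = 4/5 ≈ 0.8, so f = (1/2)^(4/5) ≈ 0.574349.
Cmin,ss = (D/Vd)·f/(1−f), so D = Cmin,ss·Vd·(1−f)/f.
D = 3 × 164 × (1−f)/f ≈ 3 × 164 × 0.74110 ≈ 364.62 mg.

365 mg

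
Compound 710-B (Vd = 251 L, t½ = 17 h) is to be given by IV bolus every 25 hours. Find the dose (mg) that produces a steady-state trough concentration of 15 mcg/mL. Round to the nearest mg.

6669 mg

τ/t½ = 25/17 ≈ 1.4706, so f = (1/2)^(25/17) ≈ 0.360835.
Cmin,ss = (D/Vd)·f/(1−f), so D = Cmin,ss·Vd·(1−f)/f.
D = 15 × 251 × (1−f)/f ≈ 15 × 251 × 1.77135 ≈ 6669.13 mg.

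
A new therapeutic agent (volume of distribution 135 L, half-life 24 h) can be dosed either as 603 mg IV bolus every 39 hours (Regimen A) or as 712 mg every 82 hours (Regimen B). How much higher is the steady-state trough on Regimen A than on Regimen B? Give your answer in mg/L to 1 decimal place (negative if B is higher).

1.6 mg/L

Regimen A: f = (1/2)^(39/24) ≈ 0.3242; Cmin,ss = (603/135)·f/(1−f) ≈ 2.143 mg/L.
Regimen B: f = (1/2)^(82/24) ≈ 0.0936; Cmin,ss = (712/135)·f/(1−f) ≈ 0.545 mg/L.
Difference ≈ 2.143 − 0.545 ≈ 1.598 mg/L.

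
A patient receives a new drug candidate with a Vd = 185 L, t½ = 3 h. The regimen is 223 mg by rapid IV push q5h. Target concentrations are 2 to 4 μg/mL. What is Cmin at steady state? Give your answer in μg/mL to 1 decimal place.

k = ln2/t½ = ln2/3 ≈ 0.231049 h⁻¹; fraction remaining f = e^(−kτ) = e^(−0.231049×5) ≈ 0.3150.
Each bolus raises the concentration by D/Vd = 223/185 ≈ 1.205 μg/mL.
Steady-state trough Cmin,ss = C₀·f/(1−f) ≈ 1.205 × 0.3150/0.6850 ≈ 0.554 μg/mL.
Trough 0.6 μg/mL vs MEC 2 μg/mL: subtherapeutic.

0.6 μg/mL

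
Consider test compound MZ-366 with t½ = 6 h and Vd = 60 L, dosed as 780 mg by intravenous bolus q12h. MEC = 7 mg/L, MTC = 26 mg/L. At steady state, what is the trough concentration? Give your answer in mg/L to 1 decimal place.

4.3 mg/L

The dosing interval is 2 half-lives, so f = 2^(−2) = 0.25.
At steady state, R = 1/(1 − 0.25) = 4/3.
Single-dose peak C₀ = D/Vd = 780/60 = 13 mg/L.
Steady-state peak Cmax,ss = C₀·R = 13 × 4/3 ≈ 17.333 mg/L.
Steady-state trough Cmin,ss = Cmax,ss·f ≈ 17.333 × 0.25 ≈ 4.333 mg/L.
Trough 4.3 mg/L vs MEC 7 mg/L: subtherapeutic.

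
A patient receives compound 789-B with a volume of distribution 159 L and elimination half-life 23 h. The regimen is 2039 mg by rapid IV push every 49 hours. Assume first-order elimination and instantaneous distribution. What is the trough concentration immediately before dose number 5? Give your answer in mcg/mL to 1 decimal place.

f = (1/2)^(τ/t½) = (1/2)^(49/23) ≈ 0.2284.
C₀ = D/Vd = 2039/159 ≈ 12.824 mcg/mL.
Before the 5th dose, 4 doses have been given. Superposition: Cmin = C₀·(f + f² + … + f^4).
≈ 12.824 × (0.2284 + 0.0522 + 0.0119 + 0.0027) ≈ 12.824 × 0.2952 ≈ 3.786 mcg/mL.

3.8 mcg/mL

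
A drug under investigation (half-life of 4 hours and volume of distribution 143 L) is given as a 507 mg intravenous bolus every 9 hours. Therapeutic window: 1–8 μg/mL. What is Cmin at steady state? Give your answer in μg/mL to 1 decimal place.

Over one 9-h interval, 9/4 ≈ 2.25 half-lives elapse, leaving f ≈ 0.2102 of each dose.
Single-dose peak C₀ = D/Vd = 507/143 ≈ 3.545 μg/mL.
Steady-state trough Cmin,ss = C₀·f/(1−f) ≈ 3.545 × 0.2102/0.7898 ≈ 0.943 μg/mL.
Trough 0.9 μg/mL vs MEC 1 μg/mL: subtherapeutic.

0.9 μg/mL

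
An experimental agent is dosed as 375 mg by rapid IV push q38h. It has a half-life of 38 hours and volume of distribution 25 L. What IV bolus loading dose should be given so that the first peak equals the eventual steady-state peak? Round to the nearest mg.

f = (1/2)^(38/38) ≈ 0.500000; accumulation ratio R = 1/(1−f) ≈ 2.00000.
Loading dose to hit Cmax,ss on first dose: D_load = D_maint·R ≈ 375 × 2.00000 ≈ 750.00 mg.

750 mg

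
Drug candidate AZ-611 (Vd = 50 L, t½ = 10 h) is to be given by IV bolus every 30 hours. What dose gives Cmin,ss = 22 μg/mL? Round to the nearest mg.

τ/t½ = 30/10 ≈ 3, so f = (1/2)^(30/10) ≈ 0.125000.
Cmin,ss = (D/Vd)·f/(1−f), so D = Cmin,ss·Vd·(1−f)/f.
D = 22 × 50 × (1−f)/f ≈ 22 × 50 × 7.00000 ≈ 7700.00 mg.

7700 mg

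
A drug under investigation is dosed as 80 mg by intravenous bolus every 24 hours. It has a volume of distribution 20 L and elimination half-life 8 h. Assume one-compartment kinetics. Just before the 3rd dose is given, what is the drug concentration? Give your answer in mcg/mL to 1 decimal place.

f = (1/2)^(τ/t½) = (1/2)^(24/8) ≈ 0.1250.
C₀ = D/Vd = 80/20 ≈ 4.000 mcg/mL.
Before the 3rd dose, 2 doses have been given. Superposition: Cmin = C₀·(f + f²).
≈ 4.000 × (0.1250 + 0.0156) ≈ 4.000 × 0.1406 ≈ 0.562 mcg/mL.

0.6 mcg/mL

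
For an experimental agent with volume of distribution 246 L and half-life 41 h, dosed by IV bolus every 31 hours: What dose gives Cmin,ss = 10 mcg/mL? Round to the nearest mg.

τ/t½ = 31/41 ≈ 0.7561, so f = (1/2)^(31/41) ≈ 0.592096.
Cmin,ss = (D/Vd)·f/(1−f), so D = Cmin,ss·Vd·(1−f)/f.
D = 10 × 246 × (1−f)/f ≈ 10 × 246 × 0.68892 ≈ 1694.74 mg.

1695 mg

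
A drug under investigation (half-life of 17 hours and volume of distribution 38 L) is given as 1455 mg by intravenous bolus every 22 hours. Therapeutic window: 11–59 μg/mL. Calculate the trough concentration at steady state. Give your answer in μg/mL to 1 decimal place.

τ/t½ = 22/17 ≈ 1.2941, so fraction remaining f = (1/2)^(22/17) ≈ 0.4078.
Each bolus raises the concentration by D/Vd = 1455/38 ≈ 38.289 μg/mL.
Steady-state trough Cmin,ss = C₀·f/(1−f) ≈ 38.289 × 0.4078/0.5922 ≈ 26.367 μg/mL.
Trough 26.4 μg/mL vs MEC 11 μg/mL: adequate.

26.4 μg/mL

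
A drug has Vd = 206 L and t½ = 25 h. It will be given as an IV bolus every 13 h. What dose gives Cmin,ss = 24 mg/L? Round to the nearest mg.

2145 mg

τ/t½ = 13/25 ≈ 0.52, so f = (1/2)^(13/25) ≈ 0.697372.
Cmin,ss = (D/Vd)·f/(1−f), so D = Cmin,ss·Vd·(1−f)/f.
D = 24 × 206 × (1−f)/f ≈ 24 × 206 × 0.43395 ≈ 2145.45 mg.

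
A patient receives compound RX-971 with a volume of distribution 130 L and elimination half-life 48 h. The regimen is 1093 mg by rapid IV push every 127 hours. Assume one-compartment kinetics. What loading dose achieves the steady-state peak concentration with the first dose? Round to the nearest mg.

f = (1/2)^(127/48) ≈ 0.159781; accumulation ratio R = 1/(1−f) ≈ 1.19017.
Loading dose to hit Cmax,ss on first dose: D_load = D_maint·R ≈ 1093 × 1.19017 ≈ 1300.86 mg.

1301 mg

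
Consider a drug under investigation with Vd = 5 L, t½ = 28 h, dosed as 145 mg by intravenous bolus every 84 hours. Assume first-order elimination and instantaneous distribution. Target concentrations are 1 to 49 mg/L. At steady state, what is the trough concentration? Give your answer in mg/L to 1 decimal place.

4.1 mg/L

τ = 84 h = 3 half-lives, so f = (1/2)^3 = 0.125.
At steady state, R = 1/(1 − 0.125) = 8/7.
Single-dose peak C₀ = D/Vd = 145/5 = 29 mg/L.
Steady-state peak Cmax,ss = C₀·R = 29 × 8/7 ≈ 33.143 mg/L.
Steady-state trough Cmin,ss = Cmax,ss·f ≈ 33.143 × 0.125 ≈ 4.143 mg/L.
Trough 4.1 mg/L vs MEC 1 mg/L: adequate.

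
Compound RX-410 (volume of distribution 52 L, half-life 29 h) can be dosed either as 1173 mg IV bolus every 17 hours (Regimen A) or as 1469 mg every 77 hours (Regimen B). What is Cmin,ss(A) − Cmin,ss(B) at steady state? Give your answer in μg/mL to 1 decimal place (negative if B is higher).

Regimen A: f = (1/2)^(17/29) ≈ 0.6661; Cmin,ss = (1173/52)·f/(1−f) ≈ 45.001 μg/mL.
Regimen B: f = (1/2)^(77/29) ≈ 0.1587; Cmin,ss = (1469/52)·f/(1−f) ≈ 5.329 μg/mL.
Difference ≈ 45.001 − 5.329 ≈ 39.672 μg/mL.

39.7 μg/mL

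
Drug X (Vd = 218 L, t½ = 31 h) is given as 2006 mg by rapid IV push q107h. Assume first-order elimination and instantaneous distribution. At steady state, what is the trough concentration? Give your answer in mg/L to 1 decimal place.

0.9 mg/L

Over one 107-h interval, 107/31 ≈ 3.4516 half-lives elapse, leaving f ≈ 0.0914 of each dose.
At steady state, accumulation factor R = 1/(1 − e^(−kτ)) ≈ 1.1006.
Single-dose peak C₀ = D/Vd = 2006/218 ≈ 9.202 mg/L.
Cmax,ss = C₀/(1 − f) ≈ 9.202/0.9086 ≈ 10.128 mg/L.
One interval later, Cmin,ss = Cmax,ss·e^(−kτ) ≈ 10.128 × 0.0914 ≈ 0.926 mg/L.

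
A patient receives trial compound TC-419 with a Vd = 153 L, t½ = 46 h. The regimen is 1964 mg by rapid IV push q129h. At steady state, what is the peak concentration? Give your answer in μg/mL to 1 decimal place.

15.0 μg/mL

k = ln2/t½ = ln2/46 ≈ 0.015068 h⁻¹; fraction remaining f = e^(−kτ) = e^(−0.015068×129) ≈ 0.1432.
At steady state, accumulation factor R = 1/(1 − e^(−kτ)) ≈ 1.1671.
Each bolus raises the concentration by D/Vd = 1964/153 ≈ 12.837 μg/mL.
Steady-state peak Cmax,ss = C₀·R ≈ 12.837 × 1.1671 ≈ 14.982 μg/mL.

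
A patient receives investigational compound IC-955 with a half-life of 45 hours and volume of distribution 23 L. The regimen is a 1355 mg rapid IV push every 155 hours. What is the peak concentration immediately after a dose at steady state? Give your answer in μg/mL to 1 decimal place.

64.9 μg/mL

τ/t½ = 155/45 ≈ 3.4444, so fraction remaining f = (1/2)^(155/45) ≈ 0.0919.
At steady state, accumulation factor R = 1/(1 − e^(−kτ)) ≈ 1.1012.
Each bolus raises the concentration by D/Vd = 1355/23 ≈ 58.913 μg/mL.
Steady-state peak Cmax,ss = C₀·R ≈ 58.913 × 1.1012 ≈ 64.875 μg/mL.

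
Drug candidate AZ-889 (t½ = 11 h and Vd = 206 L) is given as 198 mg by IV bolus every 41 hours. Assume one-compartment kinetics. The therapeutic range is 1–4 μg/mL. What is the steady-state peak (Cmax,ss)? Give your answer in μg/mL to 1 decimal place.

1.0 μg/mL

τ/t½ = 41/11 ≈ 3.7273, so fraction remaining f = (1/2)^(41/11) ≈ 0.0755.
At steady state, accumulation factor R = 1/(1 − e^(−kτ)) ≈ 1.0817.
Each bolus raises the concentration by D/Vd = 198/206 ≈ 0.961 μg/mL.
Steady-state peak Cmax,ss = C₀·R ≈ 0.961 × 1.0817 ≈ 1.040 μg/mL.
Peak 1.0 μg/mL vs MTC 4 μg/mL: below toxic threshold.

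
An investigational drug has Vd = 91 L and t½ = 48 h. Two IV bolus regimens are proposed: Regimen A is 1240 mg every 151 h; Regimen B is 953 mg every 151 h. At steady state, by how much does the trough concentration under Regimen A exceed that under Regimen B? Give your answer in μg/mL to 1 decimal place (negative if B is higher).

Regimen A: f = (1/2)^(151/48) ≈ 0.1130; Cmin,ss = (1240/91)·f/(1−f) ≈ 1.736 μg/mL.
Regimen B: f = (1/2)^(151/48) ≈ 0.1130; Cmin,ss = (953/91)·f/(1−f) ≈ 1.334 μg/mL.
Difference ≈ 1.736 − 1.334 ≈ 0.402 μg/mL.

0.4 μg/mL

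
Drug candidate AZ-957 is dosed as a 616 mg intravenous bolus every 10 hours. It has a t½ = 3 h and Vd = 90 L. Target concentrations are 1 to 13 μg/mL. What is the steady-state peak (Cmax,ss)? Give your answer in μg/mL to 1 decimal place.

7.6 μg/mL

k = ln2/t½ = ln2/3 ≈ 0.231049 h⁻¹; fraction remaining f = e^(−kτ) = e^(−0.231049×10) ≈ 0.0992.
At steady state, accumulation factor R = 1/(1 − e^(−kτ)) ≈ 1.1101.
Each bolus raises the concentration by D/Vd = 616/90 ≈ 6.844 μg/mL.
Cmax,ss = C₀/(1 − f) ≈ 6.844/0.9008 ≈ 7.598 μg/mL.
Peak 7.6 μg/mL vs MTC 13 μg/mL: below toxic threshold.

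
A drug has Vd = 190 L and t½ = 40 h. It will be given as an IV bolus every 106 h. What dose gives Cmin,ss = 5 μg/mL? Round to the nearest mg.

5013 mg

τ/t½ = 106/40 ≈ 2.65, so f = (1/2)^(106/40) ≈ 0.159320.
Cmin,ss = (D/Vd)·f/(1−f), so D = Cmin,ss·Vd·(1−f)/f.
D = 5 × 190 × (1−f)/f ≈ 5 × 190 × 5.27668 ≈ 5012.85 mg.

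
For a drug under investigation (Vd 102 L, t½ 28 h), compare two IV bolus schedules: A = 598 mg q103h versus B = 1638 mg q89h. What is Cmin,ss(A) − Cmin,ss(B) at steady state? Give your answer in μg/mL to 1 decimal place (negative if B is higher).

Regimen A: f = (1/2)^(103/28) ≈ 0.0781; Cmin,ss = (598/102)·f/(1−f) ≈ 0.497 μg/mL.
Regimen B: f = (1/2)^(89/28) ≈ 0.1104; Cmin,ss = (1638/102)·f/(1−f) ≈ 1.993 μg/mL.
Difference ≈ 0.497 − 1.993 ≈ -1.496 μg/mL.

-1.5 μg/mL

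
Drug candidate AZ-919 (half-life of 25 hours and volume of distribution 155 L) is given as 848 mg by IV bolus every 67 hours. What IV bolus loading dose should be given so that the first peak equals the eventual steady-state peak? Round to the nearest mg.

1005 mg

f = (1/2)^(67/25) ≈ 0.156041; accumulation ratio R = 1/(1−f) ≈ 1.18489.
Loading dose to hit Cmax,ss on first dose: D_load = D_maint·R ≈ 848 × 1.18489 ≈ 1004.79 mg.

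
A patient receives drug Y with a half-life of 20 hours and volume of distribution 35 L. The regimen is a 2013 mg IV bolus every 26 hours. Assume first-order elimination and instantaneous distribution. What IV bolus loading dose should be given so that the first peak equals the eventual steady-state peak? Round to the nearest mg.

3390 mg

f = (1/2)^(26/20) ≈ 0.406126; accumulation ratio R = 1/(1−f) ≈ 1.68386.
Loading dose to hit Cmax,ss on first dose: D_load = D_maint·R ≈ 2013 × 1.68386 ≈ 3389.61 mg.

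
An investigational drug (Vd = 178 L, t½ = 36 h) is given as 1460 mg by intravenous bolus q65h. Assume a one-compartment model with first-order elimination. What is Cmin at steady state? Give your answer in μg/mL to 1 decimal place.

3.3 μg/mL

Over one 65-h interval, 65/36 ≈ 1.8056 half-lives elapse, leaving f ≈ 0.2861 of each dose.
Single-dose peak C₀ = D/Vd = 1460/178 ≈ 8.202 μg/mL.
Steady-state trough Cmin,ss = C₀·f/(1−f) ≈ 8.202 × 0.2861/0.7139 ≈ 3.287 μg/mL.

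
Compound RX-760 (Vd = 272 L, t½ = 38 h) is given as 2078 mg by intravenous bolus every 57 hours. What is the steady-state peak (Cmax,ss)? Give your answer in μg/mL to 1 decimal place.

11.8 μg/mL

τ/t½ = 57/38 ≈ 1.5, so fraction remaining f = (1/2)^(57/38) ≈ 0.3536.
Accumulation ratio R = 1/(1 − f) ≈ 1/0.6464 ≈ 1.5470.
Each bolus raises the concentration by D/Vd = 2078/272 ≈ 7.640 μg/mL.
Cmax,ss = C₀/(1 − f) ≈ 7.640/0.6464 ≈ 11.819 μg/mL.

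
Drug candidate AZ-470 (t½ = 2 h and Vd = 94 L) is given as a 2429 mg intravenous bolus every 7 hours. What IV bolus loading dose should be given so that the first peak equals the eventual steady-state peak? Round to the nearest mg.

f = (1/2)^(7/2) ≈ 0.088388; accumulation ratio R = 1/(1−f) ≈ 1.09696.
Loading dose to hit Cmax,ss on first dose: D_load = D_maint·R ≈ 2429 × 1.09696 ≈ 2664.52 mg.

2665 mg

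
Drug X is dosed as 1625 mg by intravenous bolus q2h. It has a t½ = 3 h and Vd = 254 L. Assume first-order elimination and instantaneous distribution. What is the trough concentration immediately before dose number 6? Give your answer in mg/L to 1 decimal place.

f = (1/2)^(τ/t½) = (1/2)^(2/3) ≈ 0.6300.
C₀ = D/Vd = 1625/254 ≈ 6.398 mg/L.
Before the 6th dose, 5 doses have been given. Superposition: Cmin = C₀·(f + f² + … + f^5).
≈ 6.398 × (0.6300 + 0.3969 + 0.2500 + 0.1575 + 0.0992) ≈ 6.398 × 1.5336 ≈ 9.812 mg/L.

9.8 mg/L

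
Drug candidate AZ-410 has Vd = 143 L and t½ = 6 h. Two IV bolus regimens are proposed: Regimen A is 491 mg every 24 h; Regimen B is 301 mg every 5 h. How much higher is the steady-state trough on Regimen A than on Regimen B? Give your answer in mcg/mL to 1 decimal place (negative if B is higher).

-2.5 mcg/mL

Regimen A: f = (1/2)^(24/6) ≈ 0.0625; Cmin,ss = (491/143)·f/(1−f) ≈ 0.229 mcg/mL.
Regimen B: f = (1/2)^(5/6) ≈ 0.5612; Cmin,ss = (301/143)·f/(1−f) ≈ 2.692 mcg/mL.
Difference ≈ 0.229 − 2.692 ≈ -2.463 mcg/mL.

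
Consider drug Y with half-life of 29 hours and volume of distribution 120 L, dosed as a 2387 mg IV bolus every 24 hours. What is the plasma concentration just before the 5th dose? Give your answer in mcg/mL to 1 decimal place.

f = (1/2)^(τ/t½) = (1/2)^(24/29) ≈ 0.5635.
C₀ = D/Vd = 2387/120 ≈ 19.892 mcg/mL.
Before the 5th dose, 4 doses have been given. Superposition: Cmin = C₀·(f + f² + … + f^4).
≈ 19.892 × (0.5635 + 0.3175 + 0.1789 + 0.1008) ≈ 19.892 × 1.1607 ≈ 23.089 mcg/mL.

23.1 mcg/mL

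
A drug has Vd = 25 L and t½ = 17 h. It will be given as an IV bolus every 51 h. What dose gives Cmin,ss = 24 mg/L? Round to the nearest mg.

τ/t½ = 51/17 ≈ 3, so f = (1/2)^(51/17) ≈ 0.125000.
Cmin,ss = (D/Vd)·f/(1−f), so D = Cmin,ss·Vd·(1−f)/f.
D = 24 × 25 × (1−f)/f ≈ 24 × 25 × 7.00000 ≈ 4200.00 mg.

4200 mg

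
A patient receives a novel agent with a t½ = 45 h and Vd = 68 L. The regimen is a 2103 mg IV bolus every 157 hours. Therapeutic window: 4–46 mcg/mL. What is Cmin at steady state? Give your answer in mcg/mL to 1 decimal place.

3.0 mcg/mL

k = ln2/t½ = ln2/45 ≈ 0.015403 h⁻¹; fraction remaining f = e^(−kτ) = e^(−0.015403×157) ≈ 0.0891.
Single-dose peak C₀ = D/Vd = 2103/68 ≈ 30.926 mcg/mL.
Steady-state trough Cmin,ss = C₀·f/(1−f) ≈ 30.926 × 0.0891/0.9109 ≈ 3.025 mcg/mL.
Trough 3.0 mcg/mL vs MEC 4 mcg/mL: subtherapeutic.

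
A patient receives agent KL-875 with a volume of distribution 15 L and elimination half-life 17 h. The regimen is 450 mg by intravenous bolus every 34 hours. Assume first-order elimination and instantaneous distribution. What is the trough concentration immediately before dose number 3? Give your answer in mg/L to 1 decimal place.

f = (1/2)^(τ/t½) = (1/2)^(34/17) ≈ 0.2500.
C₀ = D/Vd = 450/15 ≈ 30.000 mg/L.
Before the 3rd dose, 2 doses have been given. Superposition: Cmin = C₀·(f + f²).
≈ 30.000 × (0.2500 + 0.0625) ≈ 30.000 × 0.3125 ≈ 9.375 mg/L.

9.4 mg/L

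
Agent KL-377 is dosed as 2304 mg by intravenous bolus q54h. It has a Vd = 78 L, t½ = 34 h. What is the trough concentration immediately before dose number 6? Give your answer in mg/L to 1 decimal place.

f = (1/2)^(τ/t½) = (1/2)^(54/34) ≈ 0.3326.
C₀ = D/Vd = 2304/78 ≈ 29.538 mg/L.
Before the 6th dose, 5 doses have been given. Superposition: Cmin = C₀·(f + f² + … + f^5).
≈ 29.538 × (0.3326 + 0.1106 + 0.0368 + 0.0122 + 0.0041) ≈ 29.538 × 0.4963 ≈ 14.660 mg/L.

14.7 mg/L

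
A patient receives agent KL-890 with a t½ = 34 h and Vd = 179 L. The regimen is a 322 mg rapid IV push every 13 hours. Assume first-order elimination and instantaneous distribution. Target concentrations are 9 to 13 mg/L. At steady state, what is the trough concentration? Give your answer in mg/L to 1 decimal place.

5.9 mg/L

k = ln2/t½ = ln2/34 ≈ 0.020387 h⁻¹; fraction remaining f = e^(−kτ) = e^(−0.020387×13) ≈ 0.7672.
Accumulation ratio R = 1/(1 − f) ≈ 1/0.2328 ≈ 4.2955.
Single-dose peak C₀ = D/Vd = 322/179 ≈ 1.799 mg/L.
Cmax,ss = C₀/(1 − f) ≈ 1.799/0.2328 ≈ 7.728 mg/L.
One interval later, Cmin,ss = Cmax,ss·e^(−kτ) ≈ 7.728 × 0.7672 ≈ 5.929 mg/L.
Trough 5.9 mg/L vs MEC 9 mg/L: subtherapeutic.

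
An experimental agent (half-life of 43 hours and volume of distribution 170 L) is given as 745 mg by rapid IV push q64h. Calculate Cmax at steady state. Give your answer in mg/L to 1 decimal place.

6.8 mg/L

τ/t½ = 64/43 ≈ 1.4884, so fraction remaining f = (1/2)^(64/43) ≈ 0.3564.
At steady state, accumulation factor R = 1/(1 − e^(−kτ)) ≈ 1.5538.
Single-dose peak C₀ = D/Vd = 745/170 ≈ 4.382 mg/L.
Steady-state peak Cmax,ss = C₀·R ≈ 4.382 × 1.5538 ≈ 6.809 mg/L.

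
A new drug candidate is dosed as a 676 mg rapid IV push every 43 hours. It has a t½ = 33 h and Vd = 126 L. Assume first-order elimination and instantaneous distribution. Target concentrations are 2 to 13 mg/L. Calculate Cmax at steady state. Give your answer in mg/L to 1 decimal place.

τ/t½ = 43/33 ≈ 1.303, so fraction remaining f = (1/2)^(43/33) ≈ 0.4053.
At steady state, accumulation factor R = 1/(1 − e^(−kτ)) ≈ 1.6815.
Single-dose peak C₀ = D/Vd = 676/126 ≈ 5.365 mg/L.
Steady-state peak Cmax,ss = C₀·R ≈ 5.365 × 1.6815 ≈ 9.021 mg/L.
Peak 9.0 mg/L vs MTC 13 mg/L: below toxic threshold.

9.0 mg/L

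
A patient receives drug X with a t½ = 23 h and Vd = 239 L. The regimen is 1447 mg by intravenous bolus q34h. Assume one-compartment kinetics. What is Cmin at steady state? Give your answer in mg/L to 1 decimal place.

k = ln2/t½ = ln2/23 ≈ 0.030137 h⁻¹; fraction remaining f = e^(−kτ) = e^(−0.030137×34) ≈ 0.3589.
At steady state, accumulation factor R = 1/(1 − e^(−kτ)) ≈ 1.5598.
Single-dose peak C₀ = D/Vd = 1447/239 ≈ 6.054 mg/L.
Cmax,ss = C₀/(1 − f) ≈ 6.054/0.6411 ≈ 9.443 mg/L.
Steady-state trough Cmin,ss = Cmax,ss·f ≈ 9.443 × 0.3589 ≈ 3.389 mg/L.

3.4 mg/L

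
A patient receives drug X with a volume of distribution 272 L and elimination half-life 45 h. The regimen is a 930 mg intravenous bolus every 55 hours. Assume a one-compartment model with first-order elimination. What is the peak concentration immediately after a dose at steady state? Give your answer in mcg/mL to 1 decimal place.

k = ln2/t½ = ln2/45 ≈ 0.015403 h⁻¹; fraction remaining f = e^(−kτ) = e^(−0.015403×55) ≈ 0.4286.
Accumulation ratio R = 1/(1 − f) ≈ 1/0.5714 ≈ 1.7501.
Each bolus raises the concentration by D/Vd = 930/272 ≈ 3.419 mcg/mL.
Steady-state peak Cmax,ss = C₀·R ≈ 3.419 × 1.7501 ≈ 5.984 mcg/mL.

6.0 mcg/mL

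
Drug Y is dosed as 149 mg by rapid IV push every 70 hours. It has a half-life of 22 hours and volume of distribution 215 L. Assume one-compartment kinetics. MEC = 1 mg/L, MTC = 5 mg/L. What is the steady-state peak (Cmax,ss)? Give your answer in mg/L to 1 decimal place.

Over one 70-h interval, 70/22 ≈ 3.1818 half-lives elapse, leaving f ≈ 0.1102 of each dose.
Accumulation ratio R = 1/(1 − f) ≈ 1/0.8898 ≈ 1.1238.
Each bolus raises the concentration by D/Vd = 149/215 ≈ 0.693 mg/L.
Steady-state peak Cmax,ss = C₀·R ≈ 0.693 × 1.1238 ≈ 0.779 mg/L.
Peak 0.8 mg/L vs MTC 5 mg/L: below toxic threshold.

0.8 mg/L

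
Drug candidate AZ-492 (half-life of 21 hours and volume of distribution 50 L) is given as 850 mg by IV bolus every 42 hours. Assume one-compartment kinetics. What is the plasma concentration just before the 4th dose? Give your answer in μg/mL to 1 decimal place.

5.6 μg/mL

f = (1/2)^(τ/t½) = (1/2)^(42/21) ≈ 0.2500.
C₀ = D/Vd = 850/50 ≈ 17.000 μg/mL.
Before the 4th dose, 3 doses have been given. Superposition: Cmin = C₀·(f + f² + … + f^3).
≈ 17.000 × (0.2500 + 0.0625 + 0.0156) ≈ 17.000 × 0.3281 ≈ 5.578 μg/mL.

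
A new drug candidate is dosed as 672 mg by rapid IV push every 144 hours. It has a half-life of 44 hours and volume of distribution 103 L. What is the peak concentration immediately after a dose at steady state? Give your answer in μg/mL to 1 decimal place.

Over one 144-h interval, 144/44 ≈ 3.2727 half-lives elapse, leaving f ≈ 0.1035 of each dose.
At steady state, accumulation factor R = 1/(1 − e^(−kτ)) ≈ 1.1154.
Single-dose peak C₀ = D/Vd = 672/103 ≈ 6.524 μg/mL.
Cmax,ss = C₀/(1 − f) ≈ 6.524/0.8965 ≈ 7.277 μg/mL.

7.3 μg/mL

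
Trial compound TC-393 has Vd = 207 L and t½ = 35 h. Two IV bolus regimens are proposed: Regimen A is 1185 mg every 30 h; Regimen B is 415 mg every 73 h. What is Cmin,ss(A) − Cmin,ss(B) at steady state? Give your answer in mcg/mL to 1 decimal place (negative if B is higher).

Regimen A: f = (1/2)^(30/35) ≈ 0.5520; Cmin,ss = (1185/207)·f/(1−f) ≈ 7.054 mcg/mL.
Regimen B: f = (1/2)^(73/35) ≈ 0.2356; Cmin,ss = (415/207)·f/(1−f) ≈ 0.618 mcg/mL.
Difference ≈ 7.054 − 0.618 ≈ 6.436 mcg/mL.

6.4 mcg/mL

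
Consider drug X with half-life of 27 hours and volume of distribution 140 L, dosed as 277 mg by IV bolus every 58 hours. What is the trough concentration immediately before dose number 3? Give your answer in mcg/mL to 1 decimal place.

f = (1/2)^(τ/t½) = (1/2)^(58/27) ≈ 0.2256.
C₀ = D/Vd = 277/140 ≈ 1.979 mcg/mL.
Before the 3rd dose, 2 doses have been given. Superposition: Cmin = C₀·(f + f²).
≈ 1.979 × (0.2256 + 0.0509) ≈ 1.979 × 0.2765 ≈ 0.547 mcg/mL.

0.5 mcg/mL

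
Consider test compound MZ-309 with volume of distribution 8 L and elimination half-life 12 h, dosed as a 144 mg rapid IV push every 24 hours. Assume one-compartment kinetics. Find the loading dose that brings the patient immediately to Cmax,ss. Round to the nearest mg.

192 mg

f = (1/2)^(24/12) ≈ 0.250000; accumulation ratio R = 1/(1−f) ≈ 1.33333.
Loading dose to hit Cmax,ss on first dose: D_load = D_maint·R ≈ 144 × 1.33333 ≈ 192.00 mg.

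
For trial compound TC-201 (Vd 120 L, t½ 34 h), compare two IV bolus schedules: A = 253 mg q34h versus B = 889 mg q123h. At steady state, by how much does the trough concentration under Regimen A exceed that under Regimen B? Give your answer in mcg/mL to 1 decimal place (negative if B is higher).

1.5 mcg/mL

Regimen A: f = (1/2)^(34/34) ≈ 0.5000; Cmin,ss = (253/120)·f/(1−f) ≈ 2.108 mcg/mL.
Regimen B: f = (1/2)^(123/34) ≈ 0.0815; Cmin,ss = (889/120)·f/(1−f) ≈ 0.657 mcg/mL.
Difference ≈ 2.108 − 0.657 ≈ 1.451 mcg/mL.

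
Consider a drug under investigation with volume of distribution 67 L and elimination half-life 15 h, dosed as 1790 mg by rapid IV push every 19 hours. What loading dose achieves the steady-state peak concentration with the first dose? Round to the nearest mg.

3063 mg

f = (1/2)^(19/15) ≈ 0.415619; accumulation ratio R = 1/(1−f) ≈ 1.71121.
Loading dose to hit Cmax,ss on first dose: D_load = D_maint·R ≈ 1790 × 1.71121 ≈ 3063.07 mg.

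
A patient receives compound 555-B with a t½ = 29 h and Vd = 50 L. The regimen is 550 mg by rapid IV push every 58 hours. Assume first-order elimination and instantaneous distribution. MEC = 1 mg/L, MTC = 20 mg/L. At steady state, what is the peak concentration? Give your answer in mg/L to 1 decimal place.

14.7 mg/L

τ = 58 h = 2 half-lives, so f = (1/2)^2 = 0.25.
At steady state, R = 1/(1 − 0.25) = 4/3.
Single-dose peak C₀ = D/Vd = 550/50 = 11 mg/L.
Steady-state peak Cmax,ss = C₀·R = 11 × 4/3 ≈ 14.667 mg/L.
Peak 14.7 mg/L vs MTC 20 mg/L: below toxic threshold.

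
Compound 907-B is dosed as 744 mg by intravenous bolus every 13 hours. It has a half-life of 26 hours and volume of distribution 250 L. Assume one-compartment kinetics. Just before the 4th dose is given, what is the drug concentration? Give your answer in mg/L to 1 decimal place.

f = (1/2)^(τ/t½) = (1/2)^(13/26) ≈ 0.7071.
C₀ = D/Vd = 744/250 ≈ 2.976 mg/L.
Before the 4th dose, 3 doses have been given. Superposition: Cmin = C₀·(f + f² + … + f^3).
≈ 2.976 × (0.7071 + 0.5000 + 0.3535) ≈ 2.976 × 1.5606 ≈ 4.644 mg/L.

4.6 mg/L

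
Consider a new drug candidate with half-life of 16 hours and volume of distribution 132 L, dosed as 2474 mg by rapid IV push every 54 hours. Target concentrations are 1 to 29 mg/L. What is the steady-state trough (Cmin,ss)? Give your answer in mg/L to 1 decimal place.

2.0 mg/L

Over one 54-h interval, 54/16 ≈ 3.375 half-lives elapse, leaving f ≈ 0.0964 of each dose.
Accumulation ratio R = 1/(1 − f) ≈ 1/0.9036 ≈ 1.1067.
Single-dose peak C₀ = D/Vd = 2474/132 ≈ 18.742 mg/L.
Cmax,ss = C₀/(1 − f) ≈ 18.742/0.9036 ≈ 20.741 mg/L.
Steady-state trough Cmin,ss = Cmax,ss·f ≈ 20.741 × 0.0964 ≈ 1.999 mg/L.
Trough 2.0 mg/L vs MEC 1 mg/L: adequate.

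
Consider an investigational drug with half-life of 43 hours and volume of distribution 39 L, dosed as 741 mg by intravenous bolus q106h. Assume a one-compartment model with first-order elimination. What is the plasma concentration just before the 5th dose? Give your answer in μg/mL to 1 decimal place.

f = (1/2)^(τ/t½) = (1/2)^(106/43) ≈ 0.1811.
C₀ = D/Vd = 741/39 ≈ 19.000 μg/mL.
Before the 5th dose, 4 doses have been given. Superposition: Cmin = C₀·(f + f² + … + f^4).
≈ 19.000 × (0.1811 + 0.0328 + 0.0059 + 0.0011) ≈ 19.000 × 0.2209 ≈ 4.197 μg/mL.

4.2 μg/mL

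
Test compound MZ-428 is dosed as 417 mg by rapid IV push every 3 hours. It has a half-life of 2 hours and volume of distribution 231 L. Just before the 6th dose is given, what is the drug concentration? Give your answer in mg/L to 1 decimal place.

f = (1/2)^(τ/t½) = (1/2)^(3/2) ≈ 0.3536.
C₀ = D/Vd = 417/231 ≈ 1.805 mg/L.
Before the 6th dose, 5 doses have been given. Superposition: Cmin = C₀·(f + f² + … + f^5).
≈ 1.805 × (0.3536 + 0.1250 + 0.0442 + 0.0156 + 0.0055) ≈ 1.805 × 0.5439 ≈ 0.982 mg/L.

1.0 mg/L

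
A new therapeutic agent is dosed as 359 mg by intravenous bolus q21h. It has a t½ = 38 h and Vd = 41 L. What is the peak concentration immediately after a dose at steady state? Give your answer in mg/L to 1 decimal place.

27.5 mg/L

Over one 21-h interval, 21/38 ≈ 0.55263 half-lives elapse, leaving f ≈ 0.6818 of each dose.
Accumulation ratio R = 1/(1 − f) ≈ 1/0.3182 ≈ 3.1427.
Single-dose peak C₀ = D/Vd = 359/41 ≈ 8.756 mg/L.
Steady-state peak Cmax,ss = C₀·R ≈ 8.756 × 3.1427 ≈ 27.517 mg/L.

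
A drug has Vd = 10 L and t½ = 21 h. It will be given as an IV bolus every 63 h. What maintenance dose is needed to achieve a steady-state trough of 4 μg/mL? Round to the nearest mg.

τ/t½ = 63/21 ≈ 3, so f = (1/2)^(63/21) ≈ 0.125000.
Cmin,ss = (D/Vd)·f/(1−f), so D = Cmin,ss·Vd·(1−f)/f.
D = 4 × 10 × (1−f)/f ≈ 4 × 10 × 7.00000 ≈ 280.00 mg.

280 mg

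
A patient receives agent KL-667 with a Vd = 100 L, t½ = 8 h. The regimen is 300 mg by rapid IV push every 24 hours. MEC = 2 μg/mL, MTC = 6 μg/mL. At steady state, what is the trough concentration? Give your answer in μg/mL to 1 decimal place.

0.4 μg/mL

The dosing interval is 3 half-lives, so f = 2^(−3) = 0.125.
At steady state, R = 1/(1 − 0.125) = 8/7.
Single-dose peak C₀ = D/Vd = 300/100 = 3 μg/mL.
Steady-state peak Cmax,ss = C₀·R = 3 × 8/7 ≈ 3.429 μg/mL.
Steady-state trough Cmin,ss = Cmax,ss·f ≈ 3.429 × 0.125 ≈ 0.429 μg/mL.
Trough 0.4 μg/mL vs MEC 2 μg/mL: subtherapeutic.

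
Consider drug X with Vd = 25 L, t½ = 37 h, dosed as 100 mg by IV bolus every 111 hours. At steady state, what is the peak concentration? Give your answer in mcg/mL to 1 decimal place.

The dosing interval is 3 half-lives, so f = 2^(−3) = 0.125.
Accumulation ratio R = 1/(1 − f) = 1/0.875 = 8/7.
Single-dose peak C₀ = D/Vd = 100/25 = 4 mcg/mL.
Steady-state peak Cmax,ss = C₀·R = 4 × 8/7 ≈ 4.571 mcg/mL.

4.6 mcg/mL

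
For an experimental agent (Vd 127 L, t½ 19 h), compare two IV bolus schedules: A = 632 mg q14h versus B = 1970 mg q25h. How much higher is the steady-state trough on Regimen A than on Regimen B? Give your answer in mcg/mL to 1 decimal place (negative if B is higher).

-2.9 mcg/mL

Regimen A: f = (1/2)^(14/19) ≈ 0.6001; Cmin,ss = (632/127)·f/(1−f) ≈ 7.468 mcg/mL.
Regimen B: f = (1/2)^(25/19) ≈ 0.4017; Cmin,ss = (1970/127)·f/(1−f) ≈ 10.415 mcg/mL.
Difference ≈ 7.468 − 10.415 ≈ -2.947 mcg/mL.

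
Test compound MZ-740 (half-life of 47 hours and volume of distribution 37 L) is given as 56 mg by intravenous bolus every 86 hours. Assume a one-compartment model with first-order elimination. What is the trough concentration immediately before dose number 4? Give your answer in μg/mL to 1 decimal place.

0.6 μg/mL

f = (1/2)^(τ/t½) = (1/2)^(86/47) ≈ 0.2813.
C₀ = D/Vd = 56/37 ≈ 1.514 μg/mL.
Before the 4th dose, 3 doses have been given. Superposition: Cmin = C₀·(f + f² + … + f^3).
≈ 1.514 × (0.2813 + 0.0791 + 0.0223) ≈ 1.514 × 0.3827 ≈ 0.579 μg/mL.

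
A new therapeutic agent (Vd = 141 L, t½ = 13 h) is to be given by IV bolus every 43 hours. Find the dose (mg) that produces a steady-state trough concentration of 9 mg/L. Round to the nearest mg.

11296 mg

τ/t½ = 43/13 ≈ 3.3077, so f = (1/2)^(43/13) ≈ 0.100992.
Cmin,ss = (D/Vd)·f/(1−f), so D = Cmin,ss·Vd·(1−f)/f.
D = 9 × 141 × (1−f)/f ≈ 9 × 141 × 8.90177 ≈ 11296.35 mg.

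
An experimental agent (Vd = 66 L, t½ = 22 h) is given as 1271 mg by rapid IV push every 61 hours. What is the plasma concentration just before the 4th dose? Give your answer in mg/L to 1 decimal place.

f = (1/2)^(τ/t½) = (1/2)^(61/22) ≈ 0.1463.
C₀ = D/Vd = 1271/66 ≈ 19.258 mg/L.
Before the 4th dose, 3 doses have been given. Superposition: Cmin = C₀·(f + f² + … + f^3).
≈ 19.258 × (0.1463 + 0.0214 + 0.0031) ≈ 19.258 × 0.1708 ≈ 3.289 mg/L.

3.3 mg/L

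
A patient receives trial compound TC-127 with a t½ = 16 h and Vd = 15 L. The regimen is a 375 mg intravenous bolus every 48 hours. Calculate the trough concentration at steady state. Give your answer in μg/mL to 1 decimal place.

3.6 μg/mL

τ = 48 h = 3 half-lives, so f = (1/2)^3 = 0.125.
Accumulation ratio R = 1/(1 − f) = 1/0.875 = 8/7.
Single-dose peak C₀ = D/Vd = 375/15 = 25 μg/mL.
Steady-state peak Cmax,ss = C₀·R = 25 × 8/7 ≈ 28.571 μg/mL.
Steady-state trough Cmin,ss = Cmax,ss·f ≈ 28.571 × 0.125 ≈ 3.571 μg/mL.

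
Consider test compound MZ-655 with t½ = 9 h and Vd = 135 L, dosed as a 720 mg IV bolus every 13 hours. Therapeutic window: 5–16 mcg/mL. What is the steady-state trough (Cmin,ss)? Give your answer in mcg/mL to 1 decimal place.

τ/t½ = 13/9 ≈ 1.4444, so fraction remaining f = (1/2)^(13/9) ≈ 0.3674.
At steady state, accumulation factor R = 1/(1 − e^(−kτ)) ≈ 1.5808.
Single-dose peak C₀ = D/Vd = 720/135 ≈ 5.333 mcg/mL.
Steady-state peak Cmax,ss = C₀·R ≈ 5.333 × 1.5808 ≈ 8.430 mcg/mL.
Steady-state trough Cmin,ss = Cmax,ss·f ≈ 8.430 × 0.3674 ≈ 3.097 mcg/mL.
Trough 3.1 mcg/mL vs MEC 5 mcg/mL: subtherapeutic.

3.1 mcg/mL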